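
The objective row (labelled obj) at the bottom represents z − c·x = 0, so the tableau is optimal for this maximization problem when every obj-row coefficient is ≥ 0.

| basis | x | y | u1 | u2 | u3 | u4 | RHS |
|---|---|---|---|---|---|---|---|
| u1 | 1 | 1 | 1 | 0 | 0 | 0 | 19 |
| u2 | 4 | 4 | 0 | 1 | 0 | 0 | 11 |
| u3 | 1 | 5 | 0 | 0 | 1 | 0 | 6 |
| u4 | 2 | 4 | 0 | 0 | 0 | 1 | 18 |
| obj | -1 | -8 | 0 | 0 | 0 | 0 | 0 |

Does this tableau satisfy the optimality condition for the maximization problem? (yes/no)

no

The obj-row has a negative entry -8 in column y, so it is not optimal.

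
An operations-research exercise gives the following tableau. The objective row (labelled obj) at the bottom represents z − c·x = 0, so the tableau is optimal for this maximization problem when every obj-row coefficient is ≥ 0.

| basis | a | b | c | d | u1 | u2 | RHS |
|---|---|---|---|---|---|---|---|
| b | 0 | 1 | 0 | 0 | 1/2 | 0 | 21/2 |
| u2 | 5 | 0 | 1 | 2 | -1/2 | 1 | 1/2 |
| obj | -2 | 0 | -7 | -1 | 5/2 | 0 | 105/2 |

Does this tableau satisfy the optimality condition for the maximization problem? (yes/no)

no

The obj-row has a negative entry -7 in column c, so it is not optimal.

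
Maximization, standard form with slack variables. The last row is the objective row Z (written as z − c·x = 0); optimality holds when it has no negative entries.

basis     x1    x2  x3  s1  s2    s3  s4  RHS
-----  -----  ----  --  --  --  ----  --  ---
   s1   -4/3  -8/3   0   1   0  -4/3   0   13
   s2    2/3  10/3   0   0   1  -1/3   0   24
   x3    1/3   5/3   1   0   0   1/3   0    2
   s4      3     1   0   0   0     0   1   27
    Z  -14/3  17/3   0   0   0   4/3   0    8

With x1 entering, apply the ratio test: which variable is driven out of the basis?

x3

Column x1 entries and ratios — s1: -4/3 ≤ 0, skip; s2: 24/(2/3) = 36; x3: 2/(1/3) = 6; s4: 27/3 = 9.
Smallest ratio is 6 in the row of x3, so x3 leaves.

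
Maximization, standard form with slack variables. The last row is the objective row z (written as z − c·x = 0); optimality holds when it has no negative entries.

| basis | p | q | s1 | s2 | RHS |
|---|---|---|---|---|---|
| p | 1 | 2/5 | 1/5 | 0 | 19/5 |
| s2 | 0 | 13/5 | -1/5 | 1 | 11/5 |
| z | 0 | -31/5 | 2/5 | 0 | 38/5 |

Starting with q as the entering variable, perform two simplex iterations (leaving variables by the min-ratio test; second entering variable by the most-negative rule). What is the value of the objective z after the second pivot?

Ratio test on column q — row 1: (19/5)/(2/5) = 19/2; row 2: (11/5)/(13/5) = 11/13. Minimum is 11/13 at row 2 (s2 leaves); pivot element 13/5.
Pivot on row 2; the z-row RHS becomes 38/5 − (-31/5)·(11/13) = 167/13.
Next entering variable (most negative z-row entry -1/13): s1.
Ratio test on column s1 — row 1: (45/13)/(3/13) = 15; row 2: entry -1/13 ≤ 0. Minimum is 15 at row 1 (p leaves); pivot element 3/13.
After the second pivot the z-row RHS is 167/13 − (-1/13)·15 = 14.

14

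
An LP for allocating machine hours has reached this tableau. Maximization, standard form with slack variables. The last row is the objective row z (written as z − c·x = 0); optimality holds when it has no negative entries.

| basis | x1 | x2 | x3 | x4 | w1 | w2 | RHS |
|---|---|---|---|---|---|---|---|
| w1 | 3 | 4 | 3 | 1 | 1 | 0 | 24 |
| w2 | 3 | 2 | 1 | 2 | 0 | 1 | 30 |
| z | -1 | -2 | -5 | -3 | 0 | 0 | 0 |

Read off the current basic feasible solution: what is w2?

w2 is basic (row 2); its value is the RHS of that row, 30.

30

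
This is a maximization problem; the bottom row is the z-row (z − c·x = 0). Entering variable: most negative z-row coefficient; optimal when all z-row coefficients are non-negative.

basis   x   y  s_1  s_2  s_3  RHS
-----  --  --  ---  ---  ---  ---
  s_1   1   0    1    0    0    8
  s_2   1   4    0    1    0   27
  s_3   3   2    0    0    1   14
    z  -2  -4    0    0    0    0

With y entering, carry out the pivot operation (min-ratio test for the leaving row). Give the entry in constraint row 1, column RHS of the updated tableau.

8

Ratio test on column y — row 1: entry 0 ≤ 0; row 2: 27/4 = 27/4; row 3: 14/2 = 7. Minimum is 27/4 at row 2 (s_2 leaves); pivot element 4.
Divide row 2 by 4; eliminate column y from the other rows.
Row 1 update in column RHS: 8 − 0·(27/4) = 8.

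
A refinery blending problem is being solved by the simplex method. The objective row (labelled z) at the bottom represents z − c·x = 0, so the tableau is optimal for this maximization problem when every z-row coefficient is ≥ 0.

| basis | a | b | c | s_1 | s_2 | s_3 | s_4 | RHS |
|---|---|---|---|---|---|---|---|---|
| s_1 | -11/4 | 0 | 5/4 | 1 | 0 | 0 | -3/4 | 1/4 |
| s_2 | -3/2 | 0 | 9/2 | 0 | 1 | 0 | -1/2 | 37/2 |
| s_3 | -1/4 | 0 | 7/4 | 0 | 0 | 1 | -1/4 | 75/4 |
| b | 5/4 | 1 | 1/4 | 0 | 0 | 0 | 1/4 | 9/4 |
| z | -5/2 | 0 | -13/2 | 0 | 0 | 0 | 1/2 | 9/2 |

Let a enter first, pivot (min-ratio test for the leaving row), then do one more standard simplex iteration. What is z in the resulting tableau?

Ratio test on column a — row 1: entry -11/4 ≤ 0; row 2: entry -3/2 ≤ 0; row 3: entry -1/4 ≤ 0; row 4: (9/4)/(5/4) = 9/5. Minimum is 9/5 at row 4 (b leaves); pivot element 5/4.
Pivot on row 4; the z-row RHS becomes 9/2 − (-5/2)·(9/5) = 9.
Next entering variable (most negative z-row entry -6): c.
Ratio test on column c — row 1: (26/5)/(9/5) = 26/9; row 2: (106/5)/(24/5) = 53/12; row 3: (96/5)/(9/5) = 32/3; row 4: (9/5)/(1/5) = 9. Minimum is 26/9 at row 1 (s_1 leaves); pivot element 9/5.
After the second pivot the z-row RHS is 9 − (-6)·(26/9) = 79/3.

79/3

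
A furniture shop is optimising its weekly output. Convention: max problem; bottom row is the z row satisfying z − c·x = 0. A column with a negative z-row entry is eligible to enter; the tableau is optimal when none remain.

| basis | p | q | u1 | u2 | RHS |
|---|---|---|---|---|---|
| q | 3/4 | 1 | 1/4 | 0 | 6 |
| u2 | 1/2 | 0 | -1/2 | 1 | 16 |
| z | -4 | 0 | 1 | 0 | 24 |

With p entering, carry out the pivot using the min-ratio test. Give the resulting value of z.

Ratio test on column p — row 1: 6/(3/4) = 8; row 2: 16/(1/2) = 32. Minimum is 8 at row 1 (q leaves); pivot element 3/4.
Pivot on row 1; the z-row RHS becomes 24 − (-4)·8 = 56.

56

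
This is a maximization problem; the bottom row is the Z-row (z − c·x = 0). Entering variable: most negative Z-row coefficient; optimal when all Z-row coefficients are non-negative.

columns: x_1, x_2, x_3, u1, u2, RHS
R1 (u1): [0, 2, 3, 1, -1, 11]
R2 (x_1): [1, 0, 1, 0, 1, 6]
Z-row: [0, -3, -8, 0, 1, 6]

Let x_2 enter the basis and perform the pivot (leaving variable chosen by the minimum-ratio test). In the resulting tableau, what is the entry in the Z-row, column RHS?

45/2

Ratio test on column x_2 — row 1: 11/2 = 11/2; row 2: entry 0 ≤ 0. Minimum is 11/2 at row 1 (u1 leaves); pivot element 2.
Divide row 1 by 2; eliminate column x_2 from the other rows.
Z-row update in column RHS: 6 − (-3)·(11/2) = 45/2.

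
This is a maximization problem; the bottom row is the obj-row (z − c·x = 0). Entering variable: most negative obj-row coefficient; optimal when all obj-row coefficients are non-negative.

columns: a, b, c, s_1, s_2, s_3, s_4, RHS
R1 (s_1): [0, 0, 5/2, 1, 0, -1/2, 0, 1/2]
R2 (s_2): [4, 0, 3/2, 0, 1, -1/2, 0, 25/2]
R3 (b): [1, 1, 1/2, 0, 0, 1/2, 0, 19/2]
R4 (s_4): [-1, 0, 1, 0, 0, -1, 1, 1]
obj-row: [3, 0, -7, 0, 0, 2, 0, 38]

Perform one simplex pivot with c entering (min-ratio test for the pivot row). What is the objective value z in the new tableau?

197/5

Ratio test on column c — row 1: (1/2)/(5/2) = 1/5; row 2: (25/2)/(3/2) = 25/3; row 3: (19/2)/(1/2) = 19; row 4: 1/1 = 1. Minimum is 1/5 at row 1 (s_1 leaves); pivot element 5/2.
Pivot on row 1; the obj-row RHS becomes 38 − (-7)·(1/5) = 197/5.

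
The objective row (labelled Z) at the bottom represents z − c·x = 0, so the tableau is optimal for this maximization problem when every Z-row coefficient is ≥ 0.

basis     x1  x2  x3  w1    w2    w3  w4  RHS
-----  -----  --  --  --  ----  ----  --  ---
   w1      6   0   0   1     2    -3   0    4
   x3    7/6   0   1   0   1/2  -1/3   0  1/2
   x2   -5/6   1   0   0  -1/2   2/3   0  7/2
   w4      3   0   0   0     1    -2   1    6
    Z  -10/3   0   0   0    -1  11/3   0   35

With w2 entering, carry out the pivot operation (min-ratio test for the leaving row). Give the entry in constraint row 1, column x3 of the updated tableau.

-4

Ratio test on column w2 — row 1: 4/2 = 2; row 2: (1/2)/(1/2) = 1; row 3: entry -1/2 ≤ 0; row 4: 6/1 = 6. Minimum is 1 at row 2 (x3 leaves); pivot element 1/2.
Divide row 2 by 1/2; eliminate column w2 from the other rows.
Row 1 update in column x3: 0 − 2·2 = -4.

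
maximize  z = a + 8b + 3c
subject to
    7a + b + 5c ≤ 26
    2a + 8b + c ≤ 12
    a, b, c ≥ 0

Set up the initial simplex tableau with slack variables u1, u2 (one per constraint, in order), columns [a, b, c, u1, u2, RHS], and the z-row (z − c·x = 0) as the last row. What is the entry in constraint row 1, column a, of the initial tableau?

Constraint 1 has coefficient 7 on a.

7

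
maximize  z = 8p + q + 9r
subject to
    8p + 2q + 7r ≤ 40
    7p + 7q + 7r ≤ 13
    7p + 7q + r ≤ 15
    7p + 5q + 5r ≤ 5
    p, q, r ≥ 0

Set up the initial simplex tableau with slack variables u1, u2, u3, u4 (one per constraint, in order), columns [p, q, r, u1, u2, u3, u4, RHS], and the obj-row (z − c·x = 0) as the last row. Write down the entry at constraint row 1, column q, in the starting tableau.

2

Constraint 1 has coefficient 2 on q.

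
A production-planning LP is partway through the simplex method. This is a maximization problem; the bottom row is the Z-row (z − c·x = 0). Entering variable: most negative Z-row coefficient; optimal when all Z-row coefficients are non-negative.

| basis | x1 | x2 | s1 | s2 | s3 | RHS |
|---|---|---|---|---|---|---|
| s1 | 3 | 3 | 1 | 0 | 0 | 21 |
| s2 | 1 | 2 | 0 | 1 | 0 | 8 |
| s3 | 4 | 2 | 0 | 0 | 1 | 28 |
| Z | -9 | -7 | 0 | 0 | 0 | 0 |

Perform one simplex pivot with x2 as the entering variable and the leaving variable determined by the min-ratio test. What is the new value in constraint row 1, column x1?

3/2

Ratio test on column x2 — row 1: 21/3 = 7; row 2: 8/2 = 4; row 3: 28/2 = 14. Minimum is 4 at row 2 (s2 leaves); pivot element 2.
Divide row 2 by 2; eliminate column x2 from the other rows.
Row 1 update in column x1: 3 − 3·(1/2) = 3/2.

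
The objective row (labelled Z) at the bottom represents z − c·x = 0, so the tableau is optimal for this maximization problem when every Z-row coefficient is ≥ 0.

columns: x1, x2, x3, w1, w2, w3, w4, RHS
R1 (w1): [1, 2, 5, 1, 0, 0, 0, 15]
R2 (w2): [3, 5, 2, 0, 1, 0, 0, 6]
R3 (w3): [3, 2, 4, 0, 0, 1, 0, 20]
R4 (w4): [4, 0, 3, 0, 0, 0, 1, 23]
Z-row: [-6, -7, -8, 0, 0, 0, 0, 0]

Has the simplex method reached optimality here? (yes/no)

no

The Z-row has a negative entry -8 in column x3, so it is not optimal.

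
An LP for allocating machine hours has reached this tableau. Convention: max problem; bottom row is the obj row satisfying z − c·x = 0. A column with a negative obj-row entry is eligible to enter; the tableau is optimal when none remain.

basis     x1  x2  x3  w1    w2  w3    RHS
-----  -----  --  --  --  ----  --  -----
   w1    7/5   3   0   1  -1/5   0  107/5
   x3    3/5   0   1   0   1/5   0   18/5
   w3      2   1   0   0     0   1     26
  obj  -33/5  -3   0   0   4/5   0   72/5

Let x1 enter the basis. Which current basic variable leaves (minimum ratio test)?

Column x1 entries and ratios — w1: (107/5)/(7/5) = 107/7; x3: (18/5)/(3/5) = 6; w3: 26/2 = 13.
Smallest ratio is 6 in the row of x3, so x3 leaves.

x3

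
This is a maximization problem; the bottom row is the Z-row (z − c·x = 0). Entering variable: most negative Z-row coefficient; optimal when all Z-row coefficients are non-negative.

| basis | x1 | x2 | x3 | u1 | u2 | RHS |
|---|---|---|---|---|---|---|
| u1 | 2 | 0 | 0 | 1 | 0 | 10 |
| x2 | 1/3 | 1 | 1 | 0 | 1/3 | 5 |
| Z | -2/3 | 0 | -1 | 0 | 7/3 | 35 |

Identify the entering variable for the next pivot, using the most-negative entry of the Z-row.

Negative Z-row entries: x1: -2/3, x3: -1.
The most negative is -1 in column x3, so x3 enters.

x3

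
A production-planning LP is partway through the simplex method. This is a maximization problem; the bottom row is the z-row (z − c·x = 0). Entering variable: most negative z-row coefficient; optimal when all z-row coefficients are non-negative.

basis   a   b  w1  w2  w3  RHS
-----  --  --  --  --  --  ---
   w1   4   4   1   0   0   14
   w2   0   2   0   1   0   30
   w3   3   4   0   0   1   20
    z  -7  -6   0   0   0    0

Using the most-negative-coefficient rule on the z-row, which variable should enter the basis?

Negative z-row entries: a: -7, b: -6.
The most negative is -7 in column a, so a enters.

a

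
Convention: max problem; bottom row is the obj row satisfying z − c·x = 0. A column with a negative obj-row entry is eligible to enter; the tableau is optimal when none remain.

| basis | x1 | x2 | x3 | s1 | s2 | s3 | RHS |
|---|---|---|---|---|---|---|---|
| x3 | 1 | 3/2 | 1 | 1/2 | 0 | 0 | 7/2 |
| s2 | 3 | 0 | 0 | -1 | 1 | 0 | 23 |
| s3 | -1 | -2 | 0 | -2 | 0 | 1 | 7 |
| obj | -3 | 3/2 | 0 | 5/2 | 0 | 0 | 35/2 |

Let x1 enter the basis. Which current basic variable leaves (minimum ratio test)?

Column x1 entries and ratios — x3: (7/2)/1 = 7/2; s2: 23/3 = 23/3; s3: -1 ≤ 0, skip.
Smallest ratio is 7/2 in the row of x3, so x3 leaves.

x3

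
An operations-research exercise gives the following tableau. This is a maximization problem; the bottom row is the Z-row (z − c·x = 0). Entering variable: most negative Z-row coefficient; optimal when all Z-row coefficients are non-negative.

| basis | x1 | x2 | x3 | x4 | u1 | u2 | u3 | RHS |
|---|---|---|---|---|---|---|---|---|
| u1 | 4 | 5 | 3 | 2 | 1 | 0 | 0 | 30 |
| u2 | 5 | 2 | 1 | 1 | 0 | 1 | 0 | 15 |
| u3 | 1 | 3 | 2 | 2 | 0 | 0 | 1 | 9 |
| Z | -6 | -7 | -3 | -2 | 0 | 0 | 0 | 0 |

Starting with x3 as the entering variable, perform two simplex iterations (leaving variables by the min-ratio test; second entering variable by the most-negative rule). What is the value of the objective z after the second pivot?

Ratio test on column x3 — row 1: 30/3 = 10; row 2: 15/1 = 15; row 3: 9/2 = 9/2. Minimum is 9/2 at row 3 (u3 leaves); pivot element 2.
Pivot on row 3; the Z-row RHS becomes 0 − (-3)·(9/2) = 27/2.
Next entering variable (most negative Z-row entry -9/2): x1.
Ratio test on column x1 — row 1: (33/2)/(5/2) = 33/5; row 2: (21/2)/(9/2) = 7/3; row 3: (9/2)/(1/2) = 9. Minimum is 7/3 at row 2 (u2 leaves); pivot element 9/2.
After the second pivot the Z-row RHS is 27/2 − (-9/2)·(7/3) = 24.

24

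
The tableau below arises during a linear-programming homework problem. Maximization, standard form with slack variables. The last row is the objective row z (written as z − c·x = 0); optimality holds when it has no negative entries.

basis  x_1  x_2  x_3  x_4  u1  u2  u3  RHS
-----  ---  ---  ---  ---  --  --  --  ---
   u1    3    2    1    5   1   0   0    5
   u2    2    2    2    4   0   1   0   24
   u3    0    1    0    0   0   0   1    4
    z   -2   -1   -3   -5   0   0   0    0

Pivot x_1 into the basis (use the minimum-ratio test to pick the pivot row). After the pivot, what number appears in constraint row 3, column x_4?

0

Ratio test on column x_1 — row 1: 5/3 = 5/3; row 2: 24/2 = 12; row 3: entry 0 ≤ 0. Minimum is 5/3 at row 1 (u1 leaves); pivot element 3.
Divide row 1 by 3; eliminate column x_1 from the other rows.
Row 3 update in column x_4: 0 − 0·(5/3) = 0.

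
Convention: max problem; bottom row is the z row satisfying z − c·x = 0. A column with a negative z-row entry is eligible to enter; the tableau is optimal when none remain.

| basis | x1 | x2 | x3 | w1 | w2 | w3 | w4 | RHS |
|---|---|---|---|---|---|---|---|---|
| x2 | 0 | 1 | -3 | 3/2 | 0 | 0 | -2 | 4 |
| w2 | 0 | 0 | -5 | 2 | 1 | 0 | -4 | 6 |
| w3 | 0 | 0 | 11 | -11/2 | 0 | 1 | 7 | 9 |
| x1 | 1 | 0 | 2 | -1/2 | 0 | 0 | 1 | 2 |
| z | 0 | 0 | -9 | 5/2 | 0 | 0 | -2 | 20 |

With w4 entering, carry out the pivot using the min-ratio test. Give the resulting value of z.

158/7

Ratio test on column w4 — row 1: entry -2 ≤ 0; row 2: entry -4 ≤ 0; row 3: 9/7 = 9/7; row 4: 2/1 = 2. Minimum is 9/7 at row 3 (w3 leaves); pivot element 7.
Pivot on row 3; the z-row RHS becomes 20 − (-2)·(9/7) = 158/7.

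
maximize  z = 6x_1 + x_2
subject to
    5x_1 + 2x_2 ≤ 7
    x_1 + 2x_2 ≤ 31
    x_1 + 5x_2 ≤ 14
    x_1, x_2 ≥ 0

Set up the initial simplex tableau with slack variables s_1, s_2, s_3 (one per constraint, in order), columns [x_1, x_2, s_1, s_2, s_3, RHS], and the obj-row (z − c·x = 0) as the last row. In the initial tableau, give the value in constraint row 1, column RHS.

The RHS of constraint 1 is b_1 = 7.

7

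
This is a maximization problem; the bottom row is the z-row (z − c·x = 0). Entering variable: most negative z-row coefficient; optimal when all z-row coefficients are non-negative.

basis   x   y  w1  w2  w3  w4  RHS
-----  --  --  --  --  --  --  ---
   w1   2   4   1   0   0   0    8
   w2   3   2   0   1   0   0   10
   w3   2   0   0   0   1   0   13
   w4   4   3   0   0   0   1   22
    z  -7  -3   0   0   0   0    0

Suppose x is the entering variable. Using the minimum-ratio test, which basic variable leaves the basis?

w2

Column x entries and ratios — w1: 8/2 = 4; w2: 10/3 = 10/3; w3: 13/2 = 13/2; w4: 22/4 = 11/2.
Smallest ratio is 10/3 in the row of w2, so w2 leaves.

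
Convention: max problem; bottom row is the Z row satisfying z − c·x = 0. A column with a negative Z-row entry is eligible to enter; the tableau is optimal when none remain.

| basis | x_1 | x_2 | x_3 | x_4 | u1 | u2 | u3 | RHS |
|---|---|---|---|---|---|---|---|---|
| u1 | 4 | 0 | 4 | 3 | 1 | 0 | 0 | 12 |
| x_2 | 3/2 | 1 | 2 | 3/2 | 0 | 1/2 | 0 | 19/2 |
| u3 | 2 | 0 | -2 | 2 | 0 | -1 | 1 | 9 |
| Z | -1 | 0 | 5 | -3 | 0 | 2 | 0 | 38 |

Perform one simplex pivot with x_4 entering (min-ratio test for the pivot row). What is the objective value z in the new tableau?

50

Ratio test on column x_4 — row 1: 12/3 = 4; row 2: (19/2)/(3/2) = 19/3; row 3: 9/2 = 9/2. Minimum is 4 at row 1 (u1 leaves); pivot element 3.
Pivot on row 1; the Z-row RHS becomes 38 − (-3)·4 = 50.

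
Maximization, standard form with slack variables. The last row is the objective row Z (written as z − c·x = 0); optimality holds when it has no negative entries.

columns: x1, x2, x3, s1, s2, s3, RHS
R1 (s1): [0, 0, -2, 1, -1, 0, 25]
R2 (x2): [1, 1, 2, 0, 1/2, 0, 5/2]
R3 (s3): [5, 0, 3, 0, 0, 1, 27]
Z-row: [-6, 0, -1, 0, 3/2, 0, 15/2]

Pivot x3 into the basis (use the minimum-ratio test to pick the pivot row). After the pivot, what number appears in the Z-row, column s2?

Ratio test on column x3 — row 1: entry -2 ≤ 0; row 2: (5/2)/2 = 5/4; row 3: 27/3 = 9. Minimum is 5/4 at row 2 (x2 leaves); pivot element 2.
Divide row 2 by 2; eliminate column x3 from the other rows.
Z-row update in column s2: 3/2 − (-1)·(1/4) = 7/4.

7/4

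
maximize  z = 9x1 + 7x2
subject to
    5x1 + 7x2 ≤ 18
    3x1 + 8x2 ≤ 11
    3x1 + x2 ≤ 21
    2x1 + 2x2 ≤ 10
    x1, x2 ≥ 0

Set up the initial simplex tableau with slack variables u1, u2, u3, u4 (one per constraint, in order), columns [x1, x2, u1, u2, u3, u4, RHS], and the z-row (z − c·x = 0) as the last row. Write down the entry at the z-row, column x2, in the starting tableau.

The z-row carries the negated objective coefficients: the x2 entry is -7.

-7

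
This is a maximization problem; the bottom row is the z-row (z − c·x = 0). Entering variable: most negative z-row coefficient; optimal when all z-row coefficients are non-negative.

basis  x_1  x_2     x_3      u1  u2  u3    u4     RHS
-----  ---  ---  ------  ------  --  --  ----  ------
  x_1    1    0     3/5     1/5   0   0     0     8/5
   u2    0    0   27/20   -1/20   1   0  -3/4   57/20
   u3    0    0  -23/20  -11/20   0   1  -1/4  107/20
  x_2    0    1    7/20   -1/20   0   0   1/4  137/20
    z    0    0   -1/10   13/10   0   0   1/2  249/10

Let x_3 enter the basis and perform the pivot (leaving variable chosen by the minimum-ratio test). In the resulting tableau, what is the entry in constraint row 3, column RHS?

70/9

Ratio test on column x_3 — row 1: (8/5)/(3/5) = 8/3; row 2: (57/20)/(27/20) = 19/9; row 3: entry -23/20 ≤ 0; row 4: (137/20)/(7/20) = 137/7. Minimum is 19/9 at row 2 (u2 leaves); pivot element 27/20.
Divide row 2 by 27/20; eliminate column x_3 from the other rows.
Row 3 update in column RHS: 107/20 − (-23/20)·(19/9) = 70/9.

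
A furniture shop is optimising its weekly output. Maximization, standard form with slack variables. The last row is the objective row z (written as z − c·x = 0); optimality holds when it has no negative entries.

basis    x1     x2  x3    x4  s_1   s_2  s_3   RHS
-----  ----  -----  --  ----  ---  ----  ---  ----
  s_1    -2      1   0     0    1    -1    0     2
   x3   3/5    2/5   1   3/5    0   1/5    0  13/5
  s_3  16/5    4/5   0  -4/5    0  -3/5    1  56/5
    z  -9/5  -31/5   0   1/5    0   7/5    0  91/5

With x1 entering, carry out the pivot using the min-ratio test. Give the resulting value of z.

49/2

Ratio test on column x1 — row 1: entry -2 ≤ 0; row 2: (13/5)/(3/5) = 13/3; row 3: (56/5)/(16/5) = 7/2. Minimum is 7/2 at row 3 (s_3 leaves); pivot element 16/5.
Pivot on row 3; the z-row RHS becomes 91/5 − (-9/5)·(7/2) = 49/2.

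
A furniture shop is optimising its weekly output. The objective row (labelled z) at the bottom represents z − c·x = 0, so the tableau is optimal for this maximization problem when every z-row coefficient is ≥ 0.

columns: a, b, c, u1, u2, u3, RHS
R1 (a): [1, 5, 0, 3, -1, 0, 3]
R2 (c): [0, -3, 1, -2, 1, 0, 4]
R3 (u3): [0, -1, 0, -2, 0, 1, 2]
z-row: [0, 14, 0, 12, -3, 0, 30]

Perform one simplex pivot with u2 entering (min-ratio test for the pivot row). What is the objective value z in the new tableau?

42

Ratio test on column u2 — row 1: entry -1 ≤ 0; row 2: 4/1 = 4; row 3: entry 0 ≤ 0. Minimum is 4 at row 2 (c leaves); pivot element 1.
Pivot on row 2; the z-row RHS becomes 30 − (-3)·4 = 42.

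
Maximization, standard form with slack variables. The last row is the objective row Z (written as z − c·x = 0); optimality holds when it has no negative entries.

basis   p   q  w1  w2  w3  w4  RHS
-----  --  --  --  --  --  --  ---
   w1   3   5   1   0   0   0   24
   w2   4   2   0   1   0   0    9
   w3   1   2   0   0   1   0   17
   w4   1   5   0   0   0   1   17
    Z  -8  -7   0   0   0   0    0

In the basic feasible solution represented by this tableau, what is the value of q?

0

q is not in the basis, so in the current basic feasible solution q = 0.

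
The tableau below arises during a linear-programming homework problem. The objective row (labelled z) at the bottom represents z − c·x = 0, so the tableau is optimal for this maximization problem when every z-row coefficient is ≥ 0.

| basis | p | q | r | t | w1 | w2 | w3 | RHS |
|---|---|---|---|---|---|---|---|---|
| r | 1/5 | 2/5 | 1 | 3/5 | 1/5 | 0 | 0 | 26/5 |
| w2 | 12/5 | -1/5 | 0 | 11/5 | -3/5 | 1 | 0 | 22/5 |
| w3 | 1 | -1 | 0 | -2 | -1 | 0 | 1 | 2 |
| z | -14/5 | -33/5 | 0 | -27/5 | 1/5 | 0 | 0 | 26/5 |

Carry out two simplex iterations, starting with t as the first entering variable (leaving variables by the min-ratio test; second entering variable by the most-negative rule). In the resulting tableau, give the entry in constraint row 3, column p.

Ratio test on column t — row 1: (26/5)/(3/5) = 26/3; row 2: (22/5)/(11/5) = 2; row 3: entry -2 ≤ 0. Minimum is 2 at row 2 (w2 leaves); pivot element 11/5.
Divide row 2 by 11/5; eliminate column t from the other rows.
Second iteration: most negative z-row entry is -78/11 in column q, so q enters.
Ratio test on column q — row 1: 4/(5/11) = 44/5; row 2: entry -1/11 ≤ 0; row 3: entry -13/11 ≤ 0. Minimum is 44/5 at row 1 (r leaves); pivot element 5/11.
Divide row 1 by 5/11; eliminate column q from the other rows.
After both pivots, the entry at constraint row 3, column p is 2.

2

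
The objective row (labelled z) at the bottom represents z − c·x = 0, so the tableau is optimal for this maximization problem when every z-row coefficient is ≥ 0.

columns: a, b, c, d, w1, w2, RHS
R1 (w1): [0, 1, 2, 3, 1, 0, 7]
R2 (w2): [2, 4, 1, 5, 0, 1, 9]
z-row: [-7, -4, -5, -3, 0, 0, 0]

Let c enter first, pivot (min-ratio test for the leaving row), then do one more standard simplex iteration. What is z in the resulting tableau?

Ratio test on column c — row 1: 7/2 = 7/2; row 2: 9/1 = 9. Minimum is 7/2 at row 1 (w1 leaves); pivot element 2.
Pivot on row 1; the z-row RHS becomes 0 − (-5)·(7/2) = 35/2.
Next entering variable (most negative z-row entry -7): a.
Ratio test on column a — row 1: entry 0 ≤ 0; row 2: (11/2)/2 = 11/4. Minimum is 11/4 at row 2 (w2 leaves); pivot element 2.
After the second pivot the z-row RHS is 35/2 − (-7)·(11/4) = 147/4.

147/4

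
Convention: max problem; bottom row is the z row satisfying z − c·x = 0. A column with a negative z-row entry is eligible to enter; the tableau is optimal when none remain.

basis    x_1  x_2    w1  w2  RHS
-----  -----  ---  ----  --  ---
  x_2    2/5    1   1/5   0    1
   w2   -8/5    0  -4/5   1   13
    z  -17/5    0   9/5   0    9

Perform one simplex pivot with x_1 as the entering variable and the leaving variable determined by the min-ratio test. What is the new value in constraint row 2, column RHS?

Ratio test on column x_1 — row 1: 1/(2/5) = 5/2; row 2: entry -8/5 ≤ 0. Minimum is 5/2 at row 1 (x_2 leaves); pivot element 2/5.
Divide row 1 by 2/5; eliminate column x_1 from the other rows.
Row 2 update in column RHS: 13 − (-8/5)·(5/2) = 17.

17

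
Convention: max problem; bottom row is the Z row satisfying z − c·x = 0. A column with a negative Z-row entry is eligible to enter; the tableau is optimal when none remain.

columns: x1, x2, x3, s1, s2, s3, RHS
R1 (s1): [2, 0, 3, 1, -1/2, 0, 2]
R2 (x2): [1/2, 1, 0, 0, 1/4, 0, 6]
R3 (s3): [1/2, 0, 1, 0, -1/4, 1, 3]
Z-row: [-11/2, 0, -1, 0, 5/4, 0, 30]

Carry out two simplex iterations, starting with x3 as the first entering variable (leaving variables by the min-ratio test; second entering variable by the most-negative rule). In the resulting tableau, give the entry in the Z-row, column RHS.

71/2

Ratio test on column x3 — row 1: 2/3 = 2/3; row 2: entry 0 ≤ 0; row 3: 3/1 = 3. Minimum is 2/3 at row 1 (s1 leaves); pivot element 3.
Divide row 1 by 3; eliminate column x3 from the other rows.
Second iteration: most negative Z-row entry is -29/6 in column x1, so x1 enters.
Ratio test on column x1 — row 1: (2/3)/(2/3) = 1; row 2: 6/(1/2) = 12; row 3: entry -1/6 ≤ 0. Minimum is 1 at row 1 (x3 leaves); pivot element 2/3.
Divide row 1 by 2/3; eliminate column x1 from the other rows.
After both pivots, the entry at the Z-row, column RHS is 71/2.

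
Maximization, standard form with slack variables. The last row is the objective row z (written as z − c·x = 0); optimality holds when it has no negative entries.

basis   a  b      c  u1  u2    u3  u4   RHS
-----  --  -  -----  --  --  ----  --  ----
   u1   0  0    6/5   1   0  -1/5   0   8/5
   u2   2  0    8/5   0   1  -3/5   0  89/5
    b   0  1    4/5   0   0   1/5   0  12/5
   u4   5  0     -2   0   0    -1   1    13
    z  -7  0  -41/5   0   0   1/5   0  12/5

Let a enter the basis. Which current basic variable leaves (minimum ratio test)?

Column a entries and ratios — u1: 0 ≤ 0, skip; u2: (89/5)/2 = 89/10; b: 0 ≤ 0, skip; u4: 13/5 = 13/5.
Smallest ratio is 13/5 in the row of u4, so u4 leaves.

u4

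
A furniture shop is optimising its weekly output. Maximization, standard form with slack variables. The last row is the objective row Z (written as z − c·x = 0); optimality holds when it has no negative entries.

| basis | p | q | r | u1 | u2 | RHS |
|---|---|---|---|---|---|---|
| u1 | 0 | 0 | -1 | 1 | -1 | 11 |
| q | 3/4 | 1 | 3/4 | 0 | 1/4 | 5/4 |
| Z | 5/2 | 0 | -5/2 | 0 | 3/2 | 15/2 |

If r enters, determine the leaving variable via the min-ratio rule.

q

Column r entries and ratios — u1: -1 ≤ 0, skip; q: (5/4)/(3/4) = 5/3.
Smallest ratio is 5/3 in the row of q, so q leaves.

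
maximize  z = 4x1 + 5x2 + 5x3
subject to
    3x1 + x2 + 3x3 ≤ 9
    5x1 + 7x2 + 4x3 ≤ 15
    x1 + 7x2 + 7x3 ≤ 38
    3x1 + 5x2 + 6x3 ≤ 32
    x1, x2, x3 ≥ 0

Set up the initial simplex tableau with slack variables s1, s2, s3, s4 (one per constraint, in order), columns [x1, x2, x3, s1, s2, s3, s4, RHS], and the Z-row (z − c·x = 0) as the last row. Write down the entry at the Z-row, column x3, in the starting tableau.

The Z-row carries the negated objective coefficients: the x3 entry is -5.

-5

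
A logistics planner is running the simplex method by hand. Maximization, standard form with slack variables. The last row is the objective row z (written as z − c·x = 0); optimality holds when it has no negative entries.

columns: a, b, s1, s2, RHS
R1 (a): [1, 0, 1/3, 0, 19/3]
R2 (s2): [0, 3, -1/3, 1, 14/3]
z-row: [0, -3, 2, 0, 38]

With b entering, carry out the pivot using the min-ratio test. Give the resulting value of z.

Ratio test on column b — row 1: entry 0 ≤ 0; row 2: (14/3)/3 = 14/9. Minimum is 14/9 at row 2 (s2 leaves); pivot element 3.
Pivot on row 2; the z-row RHS becomes 38 − (-3)·(14/9) = 128/3.

128/3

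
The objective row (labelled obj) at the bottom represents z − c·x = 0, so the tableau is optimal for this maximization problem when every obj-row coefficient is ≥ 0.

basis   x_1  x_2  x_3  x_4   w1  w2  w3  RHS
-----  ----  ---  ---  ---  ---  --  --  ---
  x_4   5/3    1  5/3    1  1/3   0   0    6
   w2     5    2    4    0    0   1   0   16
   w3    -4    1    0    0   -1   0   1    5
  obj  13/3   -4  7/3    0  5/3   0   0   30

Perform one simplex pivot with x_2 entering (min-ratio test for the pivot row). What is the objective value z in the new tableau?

Ratio test on column x_2 — row 1: 6/1 = 6; row 2: 16/2 = 8; row 3: 5/1 = 5. Minimum is 5 at row 3 (w3 leaves); pivot element 1.
Pivot on row 3; the obj-row RHS becomes 30 − (-4)·5 = 50.

50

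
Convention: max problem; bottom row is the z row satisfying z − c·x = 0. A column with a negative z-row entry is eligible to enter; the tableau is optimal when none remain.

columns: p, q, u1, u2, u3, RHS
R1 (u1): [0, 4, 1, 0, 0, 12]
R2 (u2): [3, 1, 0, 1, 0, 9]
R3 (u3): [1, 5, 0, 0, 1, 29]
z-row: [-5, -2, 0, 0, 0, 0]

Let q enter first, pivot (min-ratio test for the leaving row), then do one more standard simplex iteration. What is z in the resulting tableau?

Ratio test on column q — row 1: 12/4 = 3; row 2: 9/1 = 9; row 3: 29/5 = 29/5. Minimum is 3 at row 1 (u1 leaves); pivot element 4.
Pivot on row 1; the z-row RHS becomes 0 − (-2)·3 = 6.
Next entering variable (most negative z-row entry -5): p.
Ratio test on column p — row 1: entry 0 ≤ 0; row 2: 6/3 = 2; row 3: 14/1 = 14. Minimum is 2 at row 2 (u2 leaves); pivot element 3.
After the second pivot the z-row RHS is 6 − (-5)·2 = 16.

16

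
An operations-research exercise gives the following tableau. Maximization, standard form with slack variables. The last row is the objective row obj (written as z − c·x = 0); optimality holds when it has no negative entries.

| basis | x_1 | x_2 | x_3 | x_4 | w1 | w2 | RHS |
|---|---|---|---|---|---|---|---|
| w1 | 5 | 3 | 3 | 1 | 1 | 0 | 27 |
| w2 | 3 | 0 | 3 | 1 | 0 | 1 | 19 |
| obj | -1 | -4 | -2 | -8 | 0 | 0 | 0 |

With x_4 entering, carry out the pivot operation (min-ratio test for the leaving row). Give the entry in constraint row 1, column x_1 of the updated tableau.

2

Ratio test on column x_4 — row 1: 27/1 = 27; row 2: 19/1 = 19. Minimum is 19 at row 2 (w2 leaves); pivot element 1.
Divide row 2 by 1; eliminate column x_4 from the other rows.
Row 1 update in column x_1: 5 − 1·3 = 2.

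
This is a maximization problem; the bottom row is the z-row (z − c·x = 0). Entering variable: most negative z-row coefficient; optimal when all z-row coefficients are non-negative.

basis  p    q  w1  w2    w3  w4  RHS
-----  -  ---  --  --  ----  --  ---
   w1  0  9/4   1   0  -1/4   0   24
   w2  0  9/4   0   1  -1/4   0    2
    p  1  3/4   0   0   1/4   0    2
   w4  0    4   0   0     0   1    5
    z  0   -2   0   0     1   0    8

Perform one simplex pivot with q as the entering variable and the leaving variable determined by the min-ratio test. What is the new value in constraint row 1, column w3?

0

Ratio test on column q — row 1: 24/(9/4) = 32/3; row 2: 2/(9/4) = 8/9; row 3: 2/(3/4) = 8/3; row 4: 5/4 = 5/4. Minimum is 8/9 at row 2 (w2 leaves); pivot element 9/4.
Divide row 2 by 9/4; eliminate column q from the other rows.
Row 1 update in column w3: -1/4 − (9/4)·(-1/9) = 0.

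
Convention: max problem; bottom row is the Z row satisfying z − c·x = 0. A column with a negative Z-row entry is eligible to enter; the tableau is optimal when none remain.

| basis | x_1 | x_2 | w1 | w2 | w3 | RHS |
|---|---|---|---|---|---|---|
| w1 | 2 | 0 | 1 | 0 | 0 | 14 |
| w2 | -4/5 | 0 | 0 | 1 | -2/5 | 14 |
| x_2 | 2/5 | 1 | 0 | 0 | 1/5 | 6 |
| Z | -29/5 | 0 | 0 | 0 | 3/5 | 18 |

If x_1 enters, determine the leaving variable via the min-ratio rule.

Column x_1 entries and ratios — w1: 14/2 = 7; w2: -4/5 ≤ 0, skip; x_2: 6/(2/5) = 15.
Smallest ratio is 7 in the row of w1, so w1 leaves.

w1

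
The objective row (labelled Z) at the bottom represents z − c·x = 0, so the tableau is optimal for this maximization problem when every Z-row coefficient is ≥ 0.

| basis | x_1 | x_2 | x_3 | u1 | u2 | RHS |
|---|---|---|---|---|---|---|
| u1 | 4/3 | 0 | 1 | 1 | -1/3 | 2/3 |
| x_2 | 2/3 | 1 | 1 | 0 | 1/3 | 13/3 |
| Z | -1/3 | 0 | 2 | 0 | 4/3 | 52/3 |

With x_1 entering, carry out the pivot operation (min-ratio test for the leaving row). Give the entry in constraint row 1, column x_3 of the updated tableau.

3/4

Ratio test on column x_1 — row 1: (2/3)/(4/3) = 1/2; row 2: (13/3)/(2/3) = 13/2. Minimum is 1/2 at row 1 (u1 leaves); pivot element 4/3.
Divide row 1 by 4/3; eliminate column x_1 from the other rows.
In the new row 1, the x_3 entry is the old entry divided by the pivot: 1/(4/3) = 3/4.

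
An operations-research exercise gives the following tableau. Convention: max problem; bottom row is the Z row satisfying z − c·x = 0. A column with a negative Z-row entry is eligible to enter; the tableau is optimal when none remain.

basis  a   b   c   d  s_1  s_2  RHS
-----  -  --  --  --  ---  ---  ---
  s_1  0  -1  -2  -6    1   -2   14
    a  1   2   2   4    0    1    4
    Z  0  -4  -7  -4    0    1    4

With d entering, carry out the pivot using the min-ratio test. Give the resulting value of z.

8

Ratio test on column d — row 1: entry -6 ≤ 0; row 2: 4/4 = 1. Minimum is 1 at row 2 (a leaves); pivot element 4.
Pivot on row 2; the Z-row RHS becomes 4 − (-4)·1 = 8.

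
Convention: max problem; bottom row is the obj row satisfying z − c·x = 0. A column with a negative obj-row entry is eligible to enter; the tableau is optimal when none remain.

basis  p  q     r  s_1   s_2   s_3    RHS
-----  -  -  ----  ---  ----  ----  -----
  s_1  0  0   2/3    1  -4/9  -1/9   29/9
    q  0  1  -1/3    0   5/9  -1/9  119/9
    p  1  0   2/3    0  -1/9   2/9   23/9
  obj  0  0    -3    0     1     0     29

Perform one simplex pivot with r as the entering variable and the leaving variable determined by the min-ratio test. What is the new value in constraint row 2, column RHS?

Ratio test on column r — row 1: (29/9)/(2/3) = 29/6; row 2: entry -1/3 ≤ 0; row 3: (23/9)/(2/3) = 23/6. Minimum is 23/6 at row 3 (p leaves); pivot element 2/3.
Divide row 3 by 2/3; eliminate column r from the other rows.
Row 2 update in column RHS: 119/9 − (-1/3)·(23/6) = 29/2.

29/2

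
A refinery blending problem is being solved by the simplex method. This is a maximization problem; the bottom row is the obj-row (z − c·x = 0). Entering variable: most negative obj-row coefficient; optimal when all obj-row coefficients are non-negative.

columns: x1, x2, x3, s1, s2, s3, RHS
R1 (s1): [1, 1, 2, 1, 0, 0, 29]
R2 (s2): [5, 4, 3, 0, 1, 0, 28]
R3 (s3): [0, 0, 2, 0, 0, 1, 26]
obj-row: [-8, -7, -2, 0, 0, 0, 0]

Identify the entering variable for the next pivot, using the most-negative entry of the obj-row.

Negative obj-row entries: x1: -8, x2: -7, x3: -2.
The most negative is -8 in column x1, so x1 enters.

x1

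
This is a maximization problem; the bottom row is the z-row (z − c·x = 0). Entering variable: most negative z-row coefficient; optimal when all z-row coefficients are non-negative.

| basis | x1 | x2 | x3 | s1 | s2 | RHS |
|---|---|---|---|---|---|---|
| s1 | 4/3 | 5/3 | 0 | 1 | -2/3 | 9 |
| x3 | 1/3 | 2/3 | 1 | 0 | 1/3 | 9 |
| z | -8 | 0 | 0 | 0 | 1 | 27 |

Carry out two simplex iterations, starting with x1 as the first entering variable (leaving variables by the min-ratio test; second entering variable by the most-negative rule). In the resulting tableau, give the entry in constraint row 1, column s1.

1/2

Ratio test on column x1 — row 1: 9/(4/3) = 27/4; row 2: 9/(1/3) = 27. Minimum is 27/4 at row 1 (s1 leaves); pivot element 4/3.
Divide row 1 by 4/3; eliminate column x1 from the other rows.
Second iteration: most negative z-row entry is -3 in column s2, so s2 enters.
Ratio test on column s2 — row 1: entry -1/2 ≤ 0; row 2: (27/4)/(1/2) = 27/2. Minimum is 27/2 at row 2 (x3 leaves); pivot element 1/2.
Divide row 2 by 1/2; eliminate column s2 from the other rows.
After both pivots, the entry at constraint row 1, column s1 is 1/2.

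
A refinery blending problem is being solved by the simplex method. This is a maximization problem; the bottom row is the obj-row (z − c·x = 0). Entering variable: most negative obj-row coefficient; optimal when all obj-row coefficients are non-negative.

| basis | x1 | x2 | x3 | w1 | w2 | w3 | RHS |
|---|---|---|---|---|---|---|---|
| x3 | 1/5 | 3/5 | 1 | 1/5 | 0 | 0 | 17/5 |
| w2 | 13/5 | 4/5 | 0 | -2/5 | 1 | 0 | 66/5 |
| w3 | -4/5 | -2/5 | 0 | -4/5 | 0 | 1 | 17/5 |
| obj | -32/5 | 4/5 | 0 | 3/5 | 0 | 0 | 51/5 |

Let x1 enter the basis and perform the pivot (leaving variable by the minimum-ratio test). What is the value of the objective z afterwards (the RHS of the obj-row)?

555/13

Ratio test on column x1 — row 1: (17/5)/(1/5) = 17; row 2: (66/5)/(13/5) = 66/13; row 3: entry -4/5 ≤ 0. Minimum is 66/13 at row 2 (w2 leaves); pivot element 13/5.
Pivot on row 2; the obj-row RHS becomes 51/5 − (-32/5)·(66/13) = 555/13.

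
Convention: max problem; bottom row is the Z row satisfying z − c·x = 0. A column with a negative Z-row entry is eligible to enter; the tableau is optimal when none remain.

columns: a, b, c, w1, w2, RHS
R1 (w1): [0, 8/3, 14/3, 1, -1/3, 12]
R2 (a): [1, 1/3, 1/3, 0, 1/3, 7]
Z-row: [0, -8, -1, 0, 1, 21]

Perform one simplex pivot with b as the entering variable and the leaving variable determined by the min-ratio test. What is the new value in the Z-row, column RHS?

57

Ratio test on column b — row 1: 12/(8/3) = 9/2; row 2: 7/(1/3) = 21. Minimum is 9/2 at row 1 (w1 leaves); pivot element 8/3.
Divide row 1 by 8/3; eliminate column b from the other rows.
Z-row update in column RHS: 21 − (-8)·(9/2) = 57.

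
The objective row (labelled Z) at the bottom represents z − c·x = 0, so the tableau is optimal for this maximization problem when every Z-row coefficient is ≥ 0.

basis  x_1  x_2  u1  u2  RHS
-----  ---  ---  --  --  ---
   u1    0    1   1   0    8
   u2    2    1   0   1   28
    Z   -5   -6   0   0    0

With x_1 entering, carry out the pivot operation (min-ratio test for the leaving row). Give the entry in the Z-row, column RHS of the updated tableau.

70

Ratio test on column x_1 — row 1: entry 0 ≤ 0; row 2: 28/2 = 14. Minimum is 14 at row 2 (u2 leaves); pivot element 2.
Divide row 2 by 2; eliminate column x_1 from the other rows.
Z-row update in column RHS: 0 − (-5)·14 = 70.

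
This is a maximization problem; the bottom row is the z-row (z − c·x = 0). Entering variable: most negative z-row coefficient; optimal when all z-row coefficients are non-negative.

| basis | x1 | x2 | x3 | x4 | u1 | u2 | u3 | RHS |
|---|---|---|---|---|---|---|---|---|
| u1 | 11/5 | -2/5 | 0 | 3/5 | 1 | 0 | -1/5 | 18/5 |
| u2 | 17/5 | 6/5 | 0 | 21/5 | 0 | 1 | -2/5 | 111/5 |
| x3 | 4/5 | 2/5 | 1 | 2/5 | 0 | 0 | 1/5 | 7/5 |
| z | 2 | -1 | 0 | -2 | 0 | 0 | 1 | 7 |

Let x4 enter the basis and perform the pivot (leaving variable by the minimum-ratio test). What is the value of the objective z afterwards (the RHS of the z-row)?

14

Ratio test on column x4 — row 1: (18/5)/(3/5) = 6; row 2: (111/5)/(21/5) = 37/7; row 3: (7/5)/(2/5) = 7/2. Minimum is 7/2 at row 3 (x3 leaves); pivot element 2/5.
Pivot on row 3; the z-row RHS becomes 7 − (-2)·(7/2) = 14.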